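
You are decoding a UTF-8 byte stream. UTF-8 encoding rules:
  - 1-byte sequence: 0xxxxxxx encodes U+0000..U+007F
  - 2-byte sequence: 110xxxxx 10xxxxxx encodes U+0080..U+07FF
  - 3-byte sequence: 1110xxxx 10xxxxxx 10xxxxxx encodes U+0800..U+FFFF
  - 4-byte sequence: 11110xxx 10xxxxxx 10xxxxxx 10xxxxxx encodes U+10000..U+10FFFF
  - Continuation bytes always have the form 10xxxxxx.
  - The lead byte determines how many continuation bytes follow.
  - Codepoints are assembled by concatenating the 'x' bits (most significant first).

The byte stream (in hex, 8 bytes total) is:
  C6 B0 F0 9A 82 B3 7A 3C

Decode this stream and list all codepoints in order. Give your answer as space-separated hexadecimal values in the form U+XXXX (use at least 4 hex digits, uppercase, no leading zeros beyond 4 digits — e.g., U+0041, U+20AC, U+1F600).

Answer: U+01B0 U+1A0B3 U+007A U+003C

Derivation:
Byte[0]=C6: 2-byte lead, need 1 cont bytes. acc=0x6
Byte[1]=B0: continuation. acc=(acc<<6)|0x30=0x1B0
Completed: cp=U+01B0 (starts at byte 0)
Byte[2]=F0: 4-byte lead, need 3 cont bytes. acc=0x0
Byte[3]=9A: continuation. acc=(acc<<6)|0x1A=0x1A
Byte[4]=82: continuation. acc=(acc<<6)|0x02=0x682
Byte[5]=B3: continuation. acc=(acc<<6)|0x33=0x1A0B3
Completed: cp=U+1A0B3 (starts at byte 2)
Byte[6]=7A: 1-byte ASCII. cp=U+007A
Byte[7]=3C: 1-byte ASCII. cp=U+003C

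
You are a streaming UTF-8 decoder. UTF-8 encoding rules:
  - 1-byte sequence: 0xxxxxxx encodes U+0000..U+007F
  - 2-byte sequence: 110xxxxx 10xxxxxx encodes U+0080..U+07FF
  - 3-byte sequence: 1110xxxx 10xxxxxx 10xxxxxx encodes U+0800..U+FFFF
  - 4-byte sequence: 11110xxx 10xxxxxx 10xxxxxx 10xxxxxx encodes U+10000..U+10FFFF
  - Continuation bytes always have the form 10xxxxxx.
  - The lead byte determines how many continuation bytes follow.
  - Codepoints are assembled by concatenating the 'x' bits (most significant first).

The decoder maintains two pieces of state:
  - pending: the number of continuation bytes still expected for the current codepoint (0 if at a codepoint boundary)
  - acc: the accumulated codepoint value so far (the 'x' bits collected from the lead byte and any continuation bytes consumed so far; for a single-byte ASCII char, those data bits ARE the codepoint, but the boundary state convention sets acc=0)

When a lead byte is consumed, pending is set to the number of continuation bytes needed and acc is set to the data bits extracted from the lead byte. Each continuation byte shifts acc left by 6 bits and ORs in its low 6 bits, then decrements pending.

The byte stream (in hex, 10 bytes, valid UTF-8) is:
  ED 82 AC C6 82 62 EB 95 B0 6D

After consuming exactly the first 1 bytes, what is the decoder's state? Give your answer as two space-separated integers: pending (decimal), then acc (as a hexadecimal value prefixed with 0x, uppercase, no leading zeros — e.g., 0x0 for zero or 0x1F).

Answer: 2 0xD

Derivation:
Byte[0]=ED: 3-byte lead. pending=2, acc=0xD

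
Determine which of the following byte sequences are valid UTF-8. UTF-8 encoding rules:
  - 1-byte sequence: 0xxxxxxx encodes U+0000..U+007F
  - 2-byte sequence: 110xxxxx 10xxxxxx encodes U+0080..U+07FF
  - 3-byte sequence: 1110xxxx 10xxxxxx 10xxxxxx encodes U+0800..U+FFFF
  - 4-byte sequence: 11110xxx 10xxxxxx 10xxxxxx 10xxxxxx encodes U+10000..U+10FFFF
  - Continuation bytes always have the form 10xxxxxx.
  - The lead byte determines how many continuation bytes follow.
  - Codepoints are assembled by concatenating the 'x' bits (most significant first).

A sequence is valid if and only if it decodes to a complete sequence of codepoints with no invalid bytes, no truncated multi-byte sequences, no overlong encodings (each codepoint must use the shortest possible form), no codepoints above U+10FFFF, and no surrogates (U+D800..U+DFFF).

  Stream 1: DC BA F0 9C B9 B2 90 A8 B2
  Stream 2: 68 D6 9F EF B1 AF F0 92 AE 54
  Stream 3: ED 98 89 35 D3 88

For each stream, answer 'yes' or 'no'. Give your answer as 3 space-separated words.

Stream 1: error at byte offset 6. INVALID
Stream 2: error at byte offset 9. INVALID
Stream 3: decodes cleanly. VALID

Answer: no no yes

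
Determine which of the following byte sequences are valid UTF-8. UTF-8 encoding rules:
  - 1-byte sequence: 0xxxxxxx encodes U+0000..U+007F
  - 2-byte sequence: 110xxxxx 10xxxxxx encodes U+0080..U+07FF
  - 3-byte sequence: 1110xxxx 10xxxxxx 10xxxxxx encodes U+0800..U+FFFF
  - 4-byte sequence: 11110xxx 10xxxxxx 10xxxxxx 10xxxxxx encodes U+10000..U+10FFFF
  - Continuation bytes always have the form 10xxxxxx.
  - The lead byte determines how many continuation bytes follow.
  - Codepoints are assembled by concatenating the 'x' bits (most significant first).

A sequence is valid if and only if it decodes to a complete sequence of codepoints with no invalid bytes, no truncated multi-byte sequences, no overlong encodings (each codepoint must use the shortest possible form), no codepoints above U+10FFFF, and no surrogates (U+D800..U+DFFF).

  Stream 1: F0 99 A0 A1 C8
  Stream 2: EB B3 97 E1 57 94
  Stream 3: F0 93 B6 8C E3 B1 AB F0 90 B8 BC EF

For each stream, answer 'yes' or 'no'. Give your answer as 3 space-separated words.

Answer: no no no

Derivation:
Stream 1: error at byte offset 5. INVALID
Stream 2: error at byte offset 4. INVALID
Stream 3: error at byte offset 12. INVALID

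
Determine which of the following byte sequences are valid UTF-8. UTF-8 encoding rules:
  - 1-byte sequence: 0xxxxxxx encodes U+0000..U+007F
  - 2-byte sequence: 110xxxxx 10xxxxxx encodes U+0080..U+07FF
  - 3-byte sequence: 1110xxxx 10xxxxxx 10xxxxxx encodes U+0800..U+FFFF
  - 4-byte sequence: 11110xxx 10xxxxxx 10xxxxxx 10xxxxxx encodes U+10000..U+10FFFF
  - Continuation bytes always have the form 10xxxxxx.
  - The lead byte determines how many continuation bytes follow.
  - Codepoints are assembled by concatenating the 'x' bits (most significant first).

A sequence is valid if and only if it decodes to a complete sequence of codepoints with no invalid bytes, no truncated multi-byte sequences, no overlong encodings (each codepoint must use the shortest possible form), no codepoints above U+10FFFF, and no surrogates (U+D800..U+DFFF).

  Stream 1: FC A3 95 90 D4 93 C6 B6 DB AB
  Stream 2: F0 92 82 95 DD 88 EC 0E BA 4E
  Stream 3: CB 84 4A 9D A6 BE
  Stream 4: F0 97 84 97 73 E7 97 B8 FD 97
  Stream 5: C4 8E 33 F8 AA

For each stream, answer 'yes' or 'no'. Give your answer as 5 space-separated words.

Answer: no no no no no

Derivation:
Stream 1: error at byte offset 0. INVALID
Stream 2: error at byte offset 7. INVALID
Stream 3: error at byte offset 3. INVALID
Stream 4: error at byte offset 8. INVALID
Stream 5: error at byte offset 3. INVALID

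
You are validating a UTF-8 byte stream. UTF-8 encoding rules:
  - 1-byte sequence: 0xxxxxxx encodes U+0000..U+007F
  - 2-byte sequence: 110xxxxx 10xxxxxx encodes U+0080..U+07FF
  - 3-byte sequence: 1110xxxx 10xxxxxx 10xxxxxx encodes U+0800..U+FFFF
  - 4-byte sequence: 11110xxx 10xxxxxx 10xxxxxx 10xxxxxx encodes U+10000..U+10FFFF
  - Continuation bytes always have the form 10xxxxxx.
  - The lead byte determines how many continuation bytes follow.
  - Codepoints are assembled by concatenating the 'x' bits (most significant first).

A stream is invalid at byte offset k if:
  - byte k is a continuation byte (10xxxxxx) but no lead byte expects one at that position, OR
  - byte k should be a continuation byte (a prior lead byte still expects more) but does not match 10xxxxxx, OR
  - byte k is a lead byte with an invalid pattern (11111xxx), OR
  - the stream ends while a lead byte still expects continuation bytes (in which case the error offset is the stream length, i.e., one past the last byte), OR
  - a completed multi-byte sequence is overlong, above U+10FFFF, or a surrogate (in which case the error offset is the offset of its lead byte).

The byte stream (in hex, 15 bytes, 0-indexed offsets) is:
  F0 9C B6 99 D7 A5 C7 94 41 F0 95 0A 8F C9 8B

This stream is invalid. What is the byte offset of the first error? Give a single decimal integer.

Byte[0]=F0: 4-byte lead, need 3 cont bytes. acc=0x0
Byte[1]=9C: continuation. acc=(acc<<6)|0x1C=0x1C
Byte[2]=B6: continuation. acc=(acc<<6)|0x36=0x736
Byte[3]=99: continuation. acc=(acc<<6)|0x19=0x1CD99
Completed: cp=U+1CD99 (starts at byte 0)
Byte[4]=D7: 2-byte lead, need 1 cont bytes. acc=0x17
Byte[5]=A5: continuation. acc=(acc<<6)|0x25=0x5E5
Completed: cp=U+05E5 (starts at byte 4)
Byte[6]=C7: 2-byte lead, need 1 cont bytes. acc=0x7
Byte[7]=94: continuation. acc=(acc<<6)|0x14=0x1D4
Completed: cp=U+01D4 (starts at byte 6)
Byte[8]=41: 1-byte ASCII. cp=U+0041
Byte[9]=F0: 4-byte lead, need 3 cont bytes. acc=0x0
Byte[10]=95: continuation. acc=(acc<<6)|0x15=0x15
Byte[11]=0A: expected 10xxxxxx continuation. INVALID

Answer: 11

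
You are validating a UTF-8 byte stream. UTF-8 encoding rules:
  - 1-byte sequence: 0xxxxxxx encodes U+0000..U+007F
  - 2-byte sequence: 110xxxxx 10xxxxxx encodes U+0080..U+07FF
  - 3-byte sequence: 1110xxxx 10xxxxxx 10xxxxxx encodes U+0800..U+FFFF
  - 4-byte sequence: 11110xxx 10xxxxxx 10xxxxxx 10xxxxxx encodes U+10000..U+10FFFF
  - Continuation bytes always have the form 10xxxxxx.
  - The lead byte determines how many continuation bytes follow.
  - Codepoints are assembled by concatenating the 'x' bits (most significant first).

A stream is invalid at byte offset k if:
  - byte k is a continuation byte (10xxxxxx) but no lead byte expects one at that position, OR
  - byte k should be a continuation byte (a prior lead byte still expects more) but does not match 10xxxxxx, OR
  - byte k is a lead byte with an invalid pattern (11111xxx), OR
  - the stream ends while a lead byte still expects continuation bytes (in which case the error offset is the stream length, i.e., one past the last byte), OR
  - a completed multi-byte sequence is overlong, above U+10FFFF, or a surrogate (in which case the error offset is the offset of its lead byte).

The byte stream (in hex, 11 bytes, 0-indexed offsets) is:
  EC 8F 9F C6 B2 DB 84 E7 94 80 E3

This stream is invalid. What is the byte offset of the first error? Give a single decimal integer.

Answer: 11

Derivation:
Byte[0]=EC: 3-byte lead, need 2 cont bytes. acc=0xC
Byte[1]=8F: continuation. acc=(acc<<6)|0x0F=0x30F
Byte[2]=9F: continuation. acc=(acc<<6)|0x1F=0xC3DF
Completed: cp=U+C3DF (starts at byte 0)
Byte[3]=C6: 2-byte lead, need 1 cont bytes. acc=0x6
Byte[4]=B2: continuation. acc=(acc<<6)|0x32=0x1B2
Completed: cp=U+01B2 (starts at byte 3)
Byte[5]=DB: 2-byte lead, need 1 cont bytes. acc=0x1B
Byte[6]=84: continuation. acc=(acc<<6)|0x04=0x6C4
Completed: cp=U+06C4 (starts at byte 5)
Byte[7]=E7: 3-byte lead, need 2 cont bytes. acc=0x7
Byte[8]=94: continuation. acc=(acc<<6)|0x14=0x1D4
Byte[9]=80: continuation. acc=(acc<<6)|0x00=0x7500
Completed: cp=U+7500 (starts at byte 7)
Byte[10]=E3: 3-byte lead, need 2 cont bytes. acc=0x3
Byte[11]: stream ended, expected continuation. INVALID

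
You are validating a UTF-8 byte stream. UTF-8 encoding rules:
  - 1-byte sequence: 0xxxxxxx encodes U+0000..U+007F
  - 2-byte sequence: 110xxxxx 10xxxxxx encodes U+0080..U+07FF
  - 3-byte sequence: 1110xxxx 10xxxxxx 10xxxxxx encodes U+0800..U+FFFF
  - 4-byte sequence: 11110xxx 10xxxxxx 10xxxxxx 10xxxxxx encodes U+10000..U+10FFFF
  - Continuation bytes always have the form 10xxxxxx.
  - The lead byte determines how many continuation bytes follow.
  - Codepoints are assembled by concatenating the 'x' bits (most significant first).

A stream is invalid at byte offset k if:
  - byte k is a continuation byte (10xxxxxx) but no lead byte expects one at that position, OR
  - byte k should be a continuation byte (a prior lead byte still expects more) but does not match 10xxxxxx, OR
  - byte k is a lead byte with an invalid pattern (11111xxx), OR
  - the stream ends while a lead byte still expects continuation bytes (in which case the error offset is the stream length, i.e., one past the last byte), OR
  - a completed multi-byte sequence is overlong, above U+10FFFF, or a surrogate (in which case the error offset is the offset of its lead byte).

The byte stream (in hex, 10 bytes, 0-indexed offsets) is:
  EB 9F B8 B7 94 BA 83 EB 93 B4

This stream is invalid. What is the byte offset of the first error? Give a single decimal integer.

Answer: 3

Derivation:
Byte[0]=EB: 3-byte lead, need 2 cont bytes. acc=0xB
Byte[1]=9F: continuation. acc=(acc<<6)|0x1F=0x2DF
Byte[2]=B8: continuation. acc=(acc<<6)|0x38=0xB7F8
Completed: cp=U+B7F8 (starts at byte 0)
Byte[3]=B7: INVALID lead byte (not 0xxx/110x/1110/11110)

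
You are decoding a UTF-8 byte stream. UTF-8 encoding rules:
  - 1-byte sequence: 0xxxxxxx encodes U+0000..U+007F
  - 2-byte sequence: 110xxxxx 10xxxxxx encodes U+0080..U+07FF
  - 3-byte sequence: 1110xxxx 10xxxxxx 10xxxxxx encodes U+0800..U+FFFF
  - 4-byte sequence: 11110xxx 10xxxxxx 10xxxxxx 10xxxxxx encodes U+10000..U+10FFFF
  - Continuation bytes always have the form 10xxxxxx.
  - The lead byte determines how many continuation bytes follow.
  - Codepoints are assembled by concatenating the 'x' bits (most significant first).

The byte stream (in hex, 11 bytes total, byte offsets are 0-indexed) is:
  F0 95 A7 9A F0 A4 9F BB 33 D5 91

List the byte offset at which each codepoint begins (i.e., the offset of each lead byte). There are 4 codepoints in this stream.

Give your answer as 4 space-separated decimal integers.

Byte[0]=F0: 4-byte lead, need 3 cont bytes. acc=0x0
Byte[1]=95: continuation. acc=(acc<<6)|0x15=0x15
Byte[2]=A7: continuation. acc=(acc<<6)|0x27=0x567
Byte[3]=9A: continuation. acc=(acc<<6)|0x1A=0x159DA
Completed: cp=U+159DA (starts at byte 0)
Byte[4]=F0: 4-byte lead, need 3 cont bytes. acc=0x0
Byte[5]=A4: continuation. acc=(acc<<6)|0x24=0x24
Byte[6]=9F: continuation. acc=(acc<<6)|0x1F=0x91F
Byte[7]=BB: continuation. acc=(acc<<6)|0x3B=0x247FB
Completed: cp=U+247FB (starts at byte 4)
Byte[8]=33: 1-byte ASCII. cp=U+0033
Byte[9]=D5: 2-byte lead, need 1 cont bytes. acc=0x15
Byte[10]=91: continuation. acc=(acc<<6)|0x11=0x551
Completed: cp=U+0551 (starts at byte 9)

Answer: 0 4 8 9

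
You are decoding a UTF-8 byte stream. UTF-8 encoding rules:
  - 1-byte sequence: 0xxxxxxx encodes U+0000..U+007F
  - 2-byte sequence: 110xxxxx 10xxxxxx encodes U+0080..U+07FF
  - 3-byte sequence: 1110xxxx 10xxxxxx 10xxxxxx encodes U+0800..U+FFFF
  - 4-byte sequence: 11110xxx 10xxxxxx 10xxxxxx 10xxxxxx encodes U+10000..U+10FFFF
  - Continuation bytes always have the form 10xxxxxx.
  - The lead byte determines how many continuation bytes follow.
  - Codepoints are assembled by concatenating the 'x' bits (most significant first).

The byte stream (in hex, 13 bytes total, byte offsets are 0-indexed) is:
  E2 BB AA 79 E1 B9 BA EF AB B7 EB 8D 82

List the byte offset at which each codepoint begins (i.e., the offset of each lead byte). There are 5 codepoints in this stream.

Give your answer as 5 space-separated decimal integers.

Answer: 0 3 4 7 10

Derivation:
Byte[0]=E2: 3-byte lead, need 2 cont bytes. acc=0x2
Byte[1]=BB: continuation. acc=(acc<<6)|0x3B=0xBB
Byte[2]=AA: continuation. acc=(acc<<6)|0x2A=0x2EEA
Completed: cp=U+2EEA (starts at byte 0)
Byte[3]=79: 1-byte ASCII. cp=U+0079
Byte[4]=E1: 3-byte lead, need 2 cont bytes. acc=0x1
Byte[5]=B9: continuation. acc=(acc<<6)|0x39=0x79
Byte[6]=BA: continuation. acc=(acc<<6)|0x3A=0x1E7A
Completed: cp=U+1E7A (starts at byte 4)
Byte[7]=EF: 3-byte lead, need 2 cont bytes. acc=0xF
Byte[8]=AB: continuation. acc=(acc<<6)|0x2B=0x3EB
Byte[9]=B7: continuation. acc=(acc<<6)|0x37=0xFAF7
Completed: cp=U+FAF7 (starts at byte 7)
Byte[10]=EB: 3-byte lead, need 2 cont bytes. acc=0xB
Byte[11]=8D: continuation. acc=(acc<<6)|0x0D=0x2CD
Byte[12]=82: continuation. acc=(acc<<6)|0x02=0xB342
Completed: cp=U+B342 (starts at byte 10)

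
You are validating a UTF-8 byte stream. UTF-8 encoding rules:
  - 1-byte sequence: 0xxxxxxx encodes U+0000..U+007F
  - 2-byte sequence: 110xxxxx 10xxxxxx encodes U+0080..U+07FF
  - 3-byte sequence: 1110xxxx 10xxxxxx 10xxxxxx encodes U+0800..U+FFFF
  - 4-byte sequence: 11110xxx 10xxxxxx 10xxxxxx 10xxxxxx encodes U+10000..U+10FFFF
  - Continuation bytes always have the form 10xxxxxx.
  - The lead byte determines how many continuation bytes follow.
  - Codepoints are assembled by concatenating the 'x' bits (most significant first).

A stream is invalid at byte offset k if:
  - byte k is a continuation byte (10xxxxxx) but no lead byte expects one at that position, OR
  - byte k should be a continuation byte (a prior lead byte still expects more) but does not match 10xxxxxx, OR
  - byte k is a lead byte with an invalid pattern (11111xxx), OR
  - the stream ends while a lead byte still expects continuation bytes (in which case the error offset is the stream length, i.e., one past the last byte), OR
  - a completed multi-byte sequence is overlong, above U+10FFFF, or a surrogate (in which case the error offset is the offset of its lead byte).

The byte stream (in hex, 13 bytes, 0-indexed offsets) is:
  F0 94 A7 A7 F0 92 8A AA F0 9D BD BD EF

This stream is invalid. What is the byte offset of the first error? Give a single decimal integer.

Answer: 13

Derivation:
Byte[0]=F0: 4-byte lead, need 3 cont bytes. acc=0x0
Byte[1]=94: continuation. acc=(acc<<6)|0x14=0x14
Byte[2]=A7: continuation. acc=(acc<<6)|0x27=0x527
Byte[3]=A7: continuation. acc=(acc<<6)|0x27=0x149E7
Completed: cp=U+149E7 (starts at byte 0)
Byte[4]=F0: 4-byte lead, need 3 cont bytes. acc=0x0
Byte[5]=92: continuation. acc=(acc<<6)|0x12=0x12
Byte[6]=8A: continuation. acc=(acc<<6)|0x0A=0x48A
Byte[7]=AA: continuation. acc=(acc<<6)|0x2A=0x122AA
Completed: cp=U+122AA (starts at byte 4)
Byte[8]=F0: 4-byte lead, need 3 cont bytes. acc=0x0
Byte[9]=9D: continuation. acc=(acc<<6)|0x1D=0x1D
Byte[10]=BD: continuation. acc=(acc<<6)|0x3D=0x77D
Byte[11]=BD: continuation. acc=(acc<<6)|0x3D=0x1DF7D
Completed: cp=U+1DF7D (starts at byte 8)
Byte[12]=EF: 3-byte lead, need 2 cont bytes. acc=0xF
Byte[13]: stream ended, expected continuation. INVALID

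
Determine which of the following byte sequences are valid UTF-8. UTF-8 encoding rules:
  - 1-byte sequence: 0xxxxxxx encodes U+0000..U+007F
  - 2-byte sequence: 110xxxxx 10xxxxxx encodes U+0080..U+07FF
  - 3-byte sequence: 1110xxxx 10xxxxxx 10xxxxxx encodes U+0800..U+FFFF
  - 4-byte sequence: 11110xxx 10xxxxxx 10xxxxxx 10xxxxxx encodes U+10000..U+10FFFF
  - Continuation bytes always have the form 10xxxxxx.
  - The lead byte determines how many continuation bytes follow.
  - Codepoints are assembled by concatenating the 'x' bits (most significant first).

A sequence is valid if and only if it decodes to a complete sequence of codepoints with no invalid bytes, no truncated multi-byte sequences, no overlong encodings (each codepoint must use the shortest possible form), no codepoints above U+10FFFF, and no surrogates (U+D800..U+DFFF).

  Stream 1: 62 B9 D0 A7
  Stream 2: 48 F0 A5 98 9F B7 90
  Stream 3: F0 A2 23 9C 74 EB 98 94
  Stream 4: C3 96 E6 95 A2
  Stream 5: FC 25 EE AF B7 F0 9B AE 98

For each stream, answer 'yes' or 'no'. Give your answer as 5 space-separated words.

Answer: no no no yes no

Derivation:
Stream 1: error at byte offset 1. INVALID
Stream 2: error at byte offset 5. INVALID
Stream 3: error at byte offset 2. INVALID
Stream 4: decodes cleanly. VALID
Stream 5: error at byte offset 0. INVALID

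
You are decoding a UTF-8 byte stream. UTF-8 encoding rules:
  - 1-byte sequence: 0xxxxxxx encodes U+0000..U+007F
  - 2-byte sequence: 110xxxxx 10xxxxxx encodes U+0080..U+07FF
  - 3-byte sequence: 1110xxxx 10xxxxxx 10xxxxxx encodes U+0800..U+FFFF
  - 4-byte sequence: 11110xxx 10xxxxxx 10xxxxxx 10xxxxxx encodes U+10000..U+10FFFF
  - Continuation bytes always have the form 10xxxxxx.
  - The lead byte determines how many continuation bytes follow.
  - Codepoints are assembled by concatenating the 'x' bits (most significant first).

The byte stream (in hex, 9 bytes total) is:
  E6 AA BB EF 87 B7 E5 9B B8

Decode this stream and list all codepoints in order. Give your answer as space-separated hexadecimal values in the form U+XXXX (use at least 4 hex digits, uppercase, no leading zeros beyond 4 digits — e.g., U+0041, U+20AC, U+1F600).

Answer: U+6ABB U+F1F7 U+56F8

Derivation:
Byte[0]=E6: 3-byte lead, need 2 cont bytes. acc=0x6
Byte[1]=AA: continuation. acc=(acc<<6)|0x2A=0x1AA
Byte[2]=BB: continuation. acc=(acc<<6)|0x3B=0x6ABB
Completed: cp=U+6ABB (starts at byte 0)
Byte[3]=EF: 3-byte lead, need 2 cont bytes. acc=0xF
Byte[4]=87: continuation. acc=(acc<<6)|0x07=0x3C7
Byte[5]=B7: continuation. acc=(acc<<6)|0x37=0xF1F7
Completed: cp=U+F1F7 (starts at byte 3)
Byte[6]=E5: 3-byte lead, need 2 cont bytes. acc=0x5
Byte[7]=9B: continuation. acc=(acc<<6)|0x1B=0x15B
Byte[8]=B8: continuation. acc=(acc<<6)|0x38=0x56F8
Completed: cp=U+56F8 (starts at byte 6)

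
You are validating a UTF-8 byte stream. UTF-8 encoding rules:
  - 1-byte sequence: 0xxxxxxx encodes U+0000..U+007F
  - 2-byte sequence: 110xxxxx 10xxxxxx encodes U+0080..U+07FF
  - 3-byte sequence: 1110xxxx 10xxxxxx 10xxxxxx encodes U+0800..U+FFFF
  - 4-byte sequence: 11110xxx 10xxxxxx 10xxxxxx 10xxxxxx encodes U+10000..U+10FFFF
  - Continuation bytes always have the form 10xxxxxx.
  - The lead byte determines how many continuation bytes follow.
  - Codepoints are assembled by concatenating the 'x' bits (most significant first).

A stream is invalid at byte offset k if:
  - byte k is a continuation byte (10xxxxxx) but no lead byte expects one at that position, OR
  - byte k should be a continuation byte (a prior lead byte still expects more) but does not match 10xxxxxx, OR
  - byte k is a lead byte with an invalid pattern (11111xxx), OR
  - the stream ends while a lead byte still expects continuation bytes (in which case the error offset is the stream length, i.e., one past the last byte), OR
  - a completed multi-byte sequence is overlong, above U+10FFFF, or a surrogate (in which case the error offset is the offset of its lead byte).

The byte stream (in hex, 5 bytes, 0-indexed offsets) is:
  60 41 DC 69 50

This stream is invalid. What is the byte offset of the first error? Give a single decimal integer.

Answer: 3

Derivation:
Byte[0]=60: 1-byte ASCII. cp=U+0060
Byte[1]=41: 1-byte ASCII. cp=U+0041
Byte[2]=DC: 2-byte lead, need 1 cont bytes. acc=0x1C
Byte[3]=69: expected 10xxxxxx continuation. INVALID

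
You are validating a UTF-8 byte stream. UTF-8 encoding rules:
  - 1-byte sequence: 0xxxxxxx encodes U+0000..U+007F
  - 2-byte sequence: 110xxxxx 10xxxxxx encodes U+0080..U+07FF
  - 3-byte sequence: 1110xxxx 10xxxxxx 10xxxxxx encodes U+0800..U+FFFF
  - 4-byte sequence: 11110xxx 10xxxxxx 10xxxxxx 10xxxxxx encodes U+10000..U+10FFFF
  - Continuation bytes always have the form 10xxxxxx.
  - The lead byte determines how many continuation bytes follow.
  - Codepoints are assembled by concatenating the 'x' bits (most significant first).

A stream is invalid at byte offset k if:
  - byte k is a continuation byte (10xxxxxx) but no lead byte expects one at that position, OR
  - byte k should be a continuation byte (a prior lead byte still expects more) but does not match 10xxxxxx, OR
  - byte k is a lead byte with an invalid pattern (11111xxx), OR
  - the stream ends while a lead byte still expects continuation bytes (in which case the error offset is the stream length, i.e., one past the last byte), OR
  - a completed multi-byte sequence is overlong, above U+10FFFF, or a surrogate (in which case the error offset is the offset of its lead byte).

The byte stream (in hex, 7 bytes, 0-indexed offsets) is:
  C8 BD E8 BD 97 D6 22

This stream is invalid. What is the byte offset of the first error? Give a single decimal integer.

Byte[0]=C8: 2-byte lead, need 1 cont bytes. acc=0x8
Byte[1]=BD: continuation. acc=(acc<<6)|0x3D=0x23D
Completed: cp=U+023D (starts at byte 0)
Byte[2]=E8: 3-byte lead, need 2 cont bytes. acc=0x8
Byte[3]=BD: continuation. acc=(acc<<6)|0x3D=0x23D
Byte[4]=97: continuation. acc=(acc<<6)|0x17=0x8F57
Completed: cp=U+8F57 (starts at byte 2)
Byte[5]=D6: 2-byte lead, need 1 cont bytes. acc=0x16
Byte[6]=22: expected 10xxxxxx continuation. INVALID

Answer: 6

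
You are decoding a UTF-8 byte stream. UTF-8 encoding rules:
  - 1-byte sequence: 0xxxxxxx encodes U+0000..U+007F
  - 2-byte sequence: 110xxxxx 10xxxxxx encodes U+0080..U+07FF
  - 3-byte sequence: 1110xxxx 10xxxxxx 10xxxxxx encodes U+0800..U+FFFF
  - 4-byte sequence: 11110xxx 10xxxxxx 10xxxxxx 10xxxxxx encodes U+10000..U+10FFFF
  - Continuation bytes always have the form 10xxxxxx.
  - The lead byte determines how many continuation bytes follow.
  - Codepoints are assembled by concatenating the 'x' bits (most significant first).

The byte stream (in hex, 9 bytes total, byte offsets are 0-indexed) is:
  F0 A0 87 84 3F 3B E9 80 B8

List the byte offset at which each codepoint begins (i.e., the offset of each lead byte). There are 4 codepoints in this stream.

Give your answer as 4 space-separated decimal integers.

Answer: 0 4 5 6

Derivation:
Byte[0]=F0: 4-byte lead, need 3 cont bytes. acc=0x0
Byte[1]=A0: continuation. acc=(acc<<6)|0x20=0x20
Byte[2]=87: continuation. acc=(acc<<6)|0x07=0x807
Byte[3]=84: continuation. acc=(acc<<6)|0x04=0x201C4
Completed: cp=U+201C4 (starts at byte 0)
Byte[4]=3F: 1-byte ASCII. cp=U+003F
Byte[5]=3B: 1-byte ASCII. cp=U+003B
Byte[6]=E9: 3-byte lead, need 2 cont bytes. acc=0x9
Byte[7]=80: continuation. acc=(acc<<6)|0x00=0x240
Byte[8]=B8: continuation. acc=(acc<<6)|0x38=0x9038
Completed: cp=U+9038 (starts at byte 6)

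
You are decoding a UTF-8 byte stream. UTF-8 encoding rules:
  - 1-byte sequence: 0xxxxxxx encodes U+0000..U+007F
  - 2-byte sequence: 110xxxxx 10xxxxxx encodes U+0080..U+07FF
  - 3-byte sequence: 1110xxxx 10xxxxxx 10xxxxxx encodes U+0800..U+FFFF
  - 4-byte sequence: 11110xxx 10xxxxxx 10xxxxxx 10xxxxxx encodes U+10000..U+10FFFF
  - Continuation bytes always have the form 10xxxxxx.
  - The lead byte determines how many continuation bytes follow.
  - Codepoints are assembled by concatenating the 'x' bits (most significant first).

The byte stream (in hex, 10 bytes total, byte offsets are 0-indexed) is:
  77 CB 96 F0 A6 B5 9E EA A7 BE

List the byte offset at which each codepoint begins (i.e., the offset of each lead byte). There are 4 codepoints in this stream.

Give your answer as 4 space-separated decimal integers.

Byte[0]=77: 1-byte ASCII. cp=U+0077
Byte[1]=CB: 2-byte lead, need 1 cont bytes. acc=0xB
Byte[2]=96: continuation. acc=(acc<<6)|0x16=0x2D6
Completed: cp=U+02D6 (starts at byte 1)
Byte[3]=F0: 4-byte lead, need 3 cont bytes. acc=0x0
Byte[4]=A6: continuation. acc=(acc<<6)|0x26=0x26
Byte[5]=B5: continuation. acc=(acc<<6)|0x35=0x9B5
Byte[6]=9E: continuation. acc=(acc<<6)|0x1E=0x26D5E
Completed: cp=U+26D5E (starts at byte 3)
Byte[7]=EA: 3-byte lead, need 2 cont bytes. acc=0xA
Byte[8]=A7: continuation. acc=(acc<<6)|0x27=0x2A7
Byte[9]=BE: continuation. acc=(acc<<6)|0x3E=0xA9FE
Completed: cp=U+A9FE (starts at byte 7)

Answer: 0 1 3 7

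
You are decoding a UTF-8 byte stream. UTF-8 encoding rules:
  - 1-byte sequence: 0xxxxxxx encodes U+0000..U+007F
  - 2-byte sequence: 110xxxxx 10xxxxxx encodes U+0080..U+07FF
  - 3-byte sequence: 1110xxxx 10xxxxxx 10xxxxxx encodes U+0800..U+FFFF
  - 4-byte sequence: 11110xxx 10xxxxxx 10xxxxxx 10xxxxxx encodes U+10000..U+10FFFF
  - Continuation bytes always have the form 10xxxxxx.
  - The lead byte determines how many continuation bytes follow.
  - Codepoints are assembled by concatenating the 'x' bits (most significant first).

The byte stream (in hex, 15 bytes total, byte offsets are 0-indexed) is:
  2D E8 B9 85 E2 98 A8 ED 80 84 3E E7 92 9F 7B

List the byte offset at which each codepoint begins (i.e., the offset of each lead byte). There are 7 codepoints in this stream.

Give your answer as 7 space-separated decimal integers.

Answer: 0 1 4 7 10 11 14

Derivation:
Byte[0]=2D: 1-byte ASCII. cp=U+002D
Byte[1]=E8: 3-byte lead, need 2 cont bytes. acc=0x8
Byte[2]=B9: continuation. acc=(acc<<6)|0x39=0x239
Byte[3]=85: continuation. acc=(acc<<6)|0x05=0x8E45
Completed: cp=U+8E45 (starts at byte 1)
Byte[4]=E2: 3-byte lead, need 2 cont bytes. acc=0x2
Byte[5]=98: continuation. acc=(acc<<6)|0x18=0x98
Byte[6]=A8: continuation. acc=(acc<<6)|0x28=0x2628
Completed: cp=U+2628 (starts at byte 4)
Byte[7]=ED: 3-byte lead, need 2 cont bytes. acc=0xD
Byte[8]=80: continuation. acc=(acc<<6)|0x00=0x340
Byte[9]=84: continuation. acc=(acc<<6)|0x04=0xD004
Completed: cp=U+D004 (starts at byte 7)
Byte[10]=3E: 1-byte ASCII. cp=U+003E
Byte[11]=E7: 3-byte lead, need 2 cont bytes. acc=0x7
Byte[12]=92: continuation. acc=(acc<<6)|0x12=0x1D2
Byte[13]=9F: continuation. acc=(acc<<6)|0x1F=0x749F
Completed: cp=U+749F (starts at byte 11)
Byte[14]=7B: 1-byte ASCII. cp=U+007B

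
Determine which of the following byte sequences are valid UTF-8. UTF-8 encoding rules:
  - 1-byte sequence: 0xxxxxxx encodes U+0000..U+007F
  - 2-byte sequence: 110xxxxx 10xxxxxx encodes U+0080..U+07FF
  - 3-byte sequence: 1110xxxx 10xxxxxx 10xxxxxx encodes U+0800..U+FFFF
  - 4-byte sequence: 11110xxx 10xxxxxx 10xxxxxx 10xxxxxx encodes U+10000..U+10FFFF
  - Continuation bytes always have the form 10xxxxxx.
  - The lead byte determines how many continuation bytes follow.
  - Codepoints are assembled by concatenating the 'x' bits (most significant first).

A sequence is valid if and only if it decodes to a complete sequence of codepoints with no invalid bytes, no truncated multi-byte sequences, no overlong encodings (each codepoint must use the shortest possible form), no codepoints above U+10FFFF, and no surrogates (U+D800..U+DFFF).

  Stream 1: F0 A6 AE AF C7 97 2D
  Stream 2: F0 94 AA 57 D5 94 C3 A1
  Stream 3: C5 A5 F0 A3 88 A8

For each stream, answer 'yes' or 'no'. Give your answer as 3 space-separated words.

Answer: yes no yes

Derivation:
Stream 1: decodes cleanly. VALID
Stream 2: error at byte offset 3. INVALID
Stream 3: decodes cleanly. VALID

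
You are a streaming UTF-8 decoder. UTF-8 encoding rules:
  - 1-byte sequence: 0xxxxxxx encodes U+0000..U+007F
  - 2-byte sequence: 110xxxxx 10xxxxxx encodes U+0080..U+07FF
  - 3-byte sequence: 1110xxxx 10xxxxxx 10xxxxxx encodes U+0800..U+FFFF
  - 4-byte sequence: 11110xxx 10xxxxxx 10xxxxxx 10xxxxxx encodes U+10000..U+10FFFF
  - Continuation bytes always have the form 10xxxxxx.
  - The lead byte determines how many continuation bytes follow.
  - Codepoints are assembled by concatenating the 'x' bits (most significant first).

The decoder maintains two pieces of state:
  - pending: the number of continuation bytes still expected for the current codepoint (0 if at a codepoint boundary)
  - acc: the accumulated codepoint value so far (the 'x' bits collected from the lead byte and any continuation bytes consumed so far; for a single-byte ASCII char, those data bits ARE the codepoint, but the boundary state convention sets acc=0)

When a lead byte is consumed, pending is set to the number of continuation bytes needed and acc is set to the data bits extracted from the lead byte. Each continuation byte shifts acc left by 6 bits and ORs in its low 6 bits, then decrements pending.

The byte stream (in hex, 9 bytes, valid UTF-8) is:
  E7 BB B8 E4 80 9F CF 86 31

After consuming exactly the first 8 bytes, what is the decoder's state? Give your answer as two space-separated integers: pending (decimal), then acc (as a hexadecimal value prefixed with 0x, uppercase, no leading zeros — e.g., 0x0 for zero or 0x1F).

Answer: 0 0x3C6

Derivation:
Byte[0]=E7: 3-byte lead. pending=2, acc=0x7
Byte[1]=BB: continuation. acc=(acc<<6)|0x3B=0x1FB, pending=1
Byte[2]=B8: continuation. acc=(acc<<6)|0x38=0x7EF8, pending=0
Byte[3]=E4: 3-byte lead. pending=2, acc=0x4
Byte[4]=80: continuation. acc=(acc<<6)|0x00=0x100, pending=1
Byte[5]=9F: continuation. acc=(acc<<6)|0x1F=0x401F, pending=0
Byte[6]=CF: 2-byte lead. pending=1, acc=0xF
Byte[7]=86: continuation. acc=(acc<<6)|0x06=0x3C6, pending=0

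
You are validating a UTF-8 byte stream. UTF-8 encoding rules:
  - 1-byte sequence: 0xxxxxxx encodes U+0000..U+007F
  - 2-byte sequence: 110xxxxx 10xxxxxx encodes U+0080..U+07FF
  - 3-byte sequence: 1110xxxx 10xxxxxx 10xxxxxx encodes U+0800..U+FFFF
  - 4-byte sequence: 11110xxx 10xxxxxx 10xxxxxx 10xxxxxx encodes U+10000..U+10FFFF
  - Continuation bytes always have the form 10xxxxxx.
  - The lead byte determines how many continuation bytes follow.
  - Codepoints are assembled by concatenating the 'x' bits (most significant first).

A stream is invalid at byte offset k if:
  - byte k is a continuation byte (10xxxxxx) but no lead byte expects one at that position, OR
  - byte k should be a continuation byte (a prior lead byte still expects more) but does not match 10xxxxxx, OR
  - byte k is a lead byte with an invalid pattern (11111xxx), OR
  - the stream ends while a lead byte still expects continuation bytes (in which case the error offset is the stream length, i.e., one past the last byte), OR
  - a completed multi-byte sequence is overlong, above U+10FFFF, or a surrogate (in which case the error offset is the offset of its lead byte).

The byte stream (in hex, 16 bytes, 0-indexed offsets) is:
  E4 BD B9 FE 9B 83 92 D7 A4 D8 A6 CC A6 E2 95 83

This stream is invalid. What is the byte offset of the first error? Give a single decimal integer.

Byte[0]=E4: 3-byte lead, need 2 cont bytes. acc=0x4
Byte[1]=BD: continuation. acc=(acc<<6)|0x3D=0x13D
Byte[2]=B9: continuation. acc=(acc<<6)|0x39=0x4F79
Completed: cp=U+4F79 (starts at byte 0)
Byte[3]=FE: INVALID lead byte (not 0xxx/110x/1110/11110)

Answer: 3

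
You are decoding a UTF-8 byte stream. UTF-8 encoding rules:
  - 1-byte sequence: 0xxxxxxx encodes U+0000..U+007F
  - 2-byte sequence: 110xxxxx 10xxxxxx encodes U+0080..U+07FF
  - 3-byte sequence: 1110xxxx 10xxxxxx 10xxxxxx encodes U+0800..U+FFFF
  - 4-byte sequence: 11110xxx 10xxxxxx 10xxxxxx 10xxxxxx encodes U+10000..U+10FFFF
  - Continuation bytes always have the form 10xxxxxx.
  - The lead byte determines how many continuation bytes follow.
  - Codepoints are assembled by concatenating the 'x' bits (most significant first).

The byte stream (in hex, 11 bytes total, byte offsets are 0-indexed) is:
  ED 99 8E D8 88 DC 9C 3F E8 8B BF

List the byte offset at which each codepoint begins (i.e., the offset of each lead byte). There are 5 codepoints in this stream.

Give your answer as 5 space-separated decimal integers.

Byte[0]=ED: 3-byte lead, need 2 cont bytes. acc=0xD
Byte[1]=99: continuation. acc=(acc<<6)|0x19=0x359
Byte[2]=8E: continuation. acc=(acc<<6)|0x0E=0xD64E
Completed: cp=U+D64E (starts at byte 0)
Byte[3]=D8: 2-byte lead, need 1 cont bytes. acc=0x18
Byte[4]=88: continuation. acc=(acc<<6)|0x08=0x608
Completed: cp=U+0608 (starts at byte 3)
Byte[5]=DC: 2-byte lead, need 1 cont bytes. acc=0x1C
Byte[6]=9C: continuation. acc=(acc<<6)|0x1C=0x71C
Completed: cp=U+071C (starts at byte 5)
Byte[7]=3F: 1-byte ASCII. cp=U+003F
Byte[8]=E8: 3-byte lead, need 2 cont bytes. acc=0x8
Byte[9]=8B: continuation. acc=(acc<<6)|0x0B=0x20B
Byte[10]=BF: continuation. acc=(acc<<6)|0x3F=0x82FF
Completed: cp=U+82FF (starts at byte 8)

Answer: 0 3 5 7 8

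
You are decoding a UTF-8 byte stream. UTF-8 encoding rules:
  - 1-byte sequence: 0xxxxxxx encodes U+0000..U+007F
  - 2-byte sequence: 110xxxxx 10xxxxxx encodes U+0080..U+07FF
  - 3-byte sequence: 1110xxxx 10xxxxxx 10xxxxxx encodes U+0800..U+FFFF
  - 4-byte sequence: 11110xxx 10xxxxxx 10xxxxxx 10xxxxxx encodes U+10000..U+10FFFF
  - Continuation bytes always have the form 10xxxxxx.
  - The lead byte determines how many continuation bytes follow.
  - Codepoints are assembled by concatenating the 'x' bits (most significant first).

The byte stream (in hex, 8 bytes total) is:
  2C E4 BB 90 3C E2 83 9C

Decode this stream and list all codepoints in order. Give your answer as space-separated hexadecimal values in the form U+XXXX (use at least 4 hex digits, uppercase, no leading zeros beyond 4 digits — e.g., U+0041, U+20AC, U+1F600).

Answer: U+002C U+4ED0 U+003C U+20DC

Derivation:
Byte[0]=2C: 1-byte ASCII. cp=U+002C
Byte[1]=E4: 3-byte lead, need 2 cont bytes. acc=0x4
Byte[2]=BB: continuation. acc=(acc<<6)|0x3B=0x13B
Byte[3]=90: continuation. acc=(acc<<6)|0x10=0x4ED0
Completed: cp=U+4ED0 (starts at byte 1)
Byte[4]=3C: 1-byte ASCII. cp=U+003C
Byte[5]=E2: 3-byte lead, need 2 cont bytes. acc=0x2
Byte[6]=83: continuation. acc=(acc<<6)|0x03=0x83
Byte[7]=9C: continuation. acc=(acc<<6)|0x1C=0x20DC
Completed: cp=U+20DC (starts at byte 5)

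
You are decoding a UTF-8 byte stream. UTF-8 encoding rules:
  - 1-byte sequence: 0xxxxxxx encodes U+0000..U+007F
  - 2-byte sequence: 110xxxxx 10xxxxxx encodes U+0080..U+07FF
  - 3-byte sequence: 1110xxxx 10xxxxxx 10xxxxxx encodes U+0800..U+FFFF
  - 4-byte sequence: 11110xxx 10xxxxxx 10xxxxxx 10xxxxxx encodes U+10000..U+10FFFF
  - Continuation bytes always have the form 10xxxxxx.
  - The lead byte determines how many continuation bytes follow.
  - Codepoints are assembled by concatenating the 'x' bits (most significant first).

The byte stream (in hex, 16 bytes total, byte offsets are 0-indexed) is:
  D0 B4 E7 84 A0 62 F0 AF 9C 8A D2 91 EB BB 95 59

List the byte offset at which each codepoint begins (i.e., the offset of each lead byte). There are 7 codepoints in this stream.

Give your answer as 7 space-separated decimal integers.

Answer: 0 2 5 6 10 12 15

Derivation:
Byte[0]=D0: 2-byte lead, need 1 cont bytes. acc=0x10
Byte[1]=B4: continuation. acc=(acc<<6)|0x34=0x434
Completed: cp=U+0434 (starts at byte 0)
Byte[2]=E7: 3-byte lead, need 2 cont bytes. acc=0x7
Byte[3]=84: continuation. acc=(acc<<6)|0x04=0x1C4
Byte[4]=A0: continuation. acc=(acc<<6)|0x20=0x7120
Completed: cp=U+7120 (starts at byte 2)
Byte[5]=62: 1-byte ASCII. cp=U+0062
Byte[6]=F0: 4-byte lead, need 3 cont bytes. acc=0x0
Byte[7]=AF: continuation. acc=(acc<<6)|0x2F=0x2F
Byte[8]=9C: continuation. acc=(acc<<6)|0x1C=0xBDC
Byte[9]=8A: continuation. acc=(acc<<6)|0x0A=0x2F70A
Completed: cp=U+2F70A (starts at byte 6)
Byte[10]=D2: 2-byte lead, need 1 cont bytes. acc=0x12
Byte[11]=91: continuation. acc=(acc<<6)|0x11=0x491
Completed: cp=U+0491 (starts at byte 10)
Byte[12]=EB: 3-byte lead, need 2 cont bytes. acc=0xB
Byte[13]=BB: continuation. acc=(acc<<6)|0x3B=0x2FB
Byte[14]=95: continuation. acc=(acc<<6)|0x15=0xBED5
Completed: cp=U+BED5 (starts at byte 12)
Byte[15]=59: 1-byte ASCII. cp=U+0059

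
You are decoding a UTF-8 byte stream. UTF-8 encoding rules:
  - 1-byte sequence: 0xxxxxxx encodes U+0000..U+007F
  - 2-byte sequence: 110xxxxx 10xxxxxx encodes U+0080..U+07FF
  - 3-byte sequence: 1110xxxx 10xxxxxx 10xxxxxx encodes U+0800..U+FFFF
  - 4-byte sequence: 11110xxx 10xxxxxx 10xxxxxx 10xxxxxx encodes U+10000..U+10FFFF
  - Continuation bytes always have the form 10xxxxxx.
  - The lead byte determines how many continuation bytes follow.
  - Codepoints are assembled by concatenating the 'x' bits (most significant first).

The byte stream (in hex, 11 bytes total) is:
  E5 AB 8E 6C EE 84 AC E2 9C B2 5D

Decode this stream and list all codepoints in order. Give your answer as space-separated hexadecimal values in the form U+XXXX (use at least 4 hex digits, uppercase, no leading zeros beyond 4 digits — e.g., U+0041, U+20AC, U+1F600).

Answer: U+5ACE U+006C U+E12C U+2732 U+005D

Derivation:
Byte[0]=E5: 3-byte lead, need 2 cont bytes. acc=0x5
Byte[1]=AB: continuation. acc=(acc<<6)|0x2B=0x16B
Byte[2]=8E: continuation. acc=(acc<<6)|0x0E=0x5ACE
Completed: cp=U+5ACE (starts at byte 0)
Byte[3]=6C: 1-byte ASCII. cp=U+006C
Byte[4]=EE: 3-byte lead, need 2 cont bytes. acc=0xE
Byte[5]=84: continuation. acc=(acc<<6)|0x04=0x384
Byte[6]=AC: continuation. acc=(acc<<6)|0x2C=0xE12C
Completed: cp=U+E12C (starts at byte 4)
Byte[7]=E2: 3-byte lead, need 2 cont bytes. acc=0x2
Byte[8]=9C: continuation. acc=(acc<<6)|0x1C=0x9C
Byte[9]=B2: continuation. acc=(acc<<6)|0x32=0x2732
Completed: cp=U+2732 (starts at byte 7)
Byte[10]=5D: 1-byte ASCII. cp=U+005D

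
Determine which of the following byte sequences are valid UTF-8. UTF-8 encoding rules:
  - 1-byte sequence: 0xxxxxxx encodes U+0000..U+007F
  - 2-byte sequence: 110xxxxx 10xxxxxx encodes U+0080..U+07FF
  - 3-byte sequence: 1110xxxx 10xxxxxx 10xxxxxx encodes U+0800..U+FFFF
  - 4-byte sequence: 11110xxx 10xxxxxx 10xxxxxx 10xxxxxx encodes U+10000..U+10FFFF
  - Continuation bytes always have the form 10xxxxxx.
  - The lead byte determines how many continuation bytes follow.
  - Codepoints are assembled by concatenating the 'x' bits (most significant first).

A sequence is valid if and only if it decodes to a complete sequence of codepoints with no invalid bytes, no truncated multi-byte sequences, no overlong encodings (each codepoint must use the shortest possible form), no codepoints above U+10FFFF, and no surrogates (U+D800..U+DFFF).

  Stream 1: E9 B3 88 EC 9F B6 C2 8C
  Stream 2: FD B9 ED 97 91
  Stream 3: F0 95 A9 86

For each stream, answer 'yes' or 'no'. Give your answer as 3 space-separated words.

Answer: yes no yes

Derivation:
Stream 1: decodes cleanly. VALID
Stream 2: error at byte offset 0. INVALID
Stream 3: decodes cleanly. VALID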